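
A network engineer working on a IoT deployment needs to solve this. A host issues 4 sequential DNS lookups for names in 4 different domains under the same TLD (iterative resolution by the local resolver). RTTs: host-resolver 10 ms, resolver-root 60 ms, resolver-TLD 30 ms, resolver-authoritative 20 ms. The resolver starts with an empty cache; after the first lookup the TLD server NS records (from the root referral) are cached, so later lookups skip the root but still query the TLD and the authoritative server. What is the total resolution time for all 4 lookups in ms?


Lookup 1 (cold cache): local + root + TLD + auth = 10 + 60 + 30 + 20 = 120 ms
Lookups 2..4 (TLD NS cached -> skip root; new domain -> still ask TLD and auth): local + TLD + auth = 10 + 30 + 20 = 60 ms each
Remaining 3 lookups: 3 * 60 = 180 ms
Total = 120 + 180 = 300 ms

300


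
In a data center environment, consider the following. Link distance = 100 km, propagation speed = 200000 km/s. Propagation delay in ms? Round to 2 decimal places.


Given: distance = 100 km, speed = 200000 km/s
Delay = distance / speed = 100 / 200000 seconds
Delay in ms = 100 * 1000 / 200000
Delay = 0.5000 ms
Rounded to 2 dp = 0.50 ms

0.50


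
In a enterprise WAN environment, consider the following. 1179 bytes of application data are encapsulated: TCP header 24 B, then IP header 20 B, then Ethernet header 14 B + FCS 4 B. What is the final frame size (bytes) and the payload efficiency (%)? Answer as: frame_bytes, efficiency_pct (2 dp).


TCP segment = 1179 + 24 = 1203 B
IP packet = 1203 + 20 = 1223 B
Ethernet frame = 1223 + 14 + 4 = 1241 B
Efficiency = app / frame = 1179 / 1241 = 0.950040 = 95.0040% -> 95.00% (2 dp)

1241, 95.00


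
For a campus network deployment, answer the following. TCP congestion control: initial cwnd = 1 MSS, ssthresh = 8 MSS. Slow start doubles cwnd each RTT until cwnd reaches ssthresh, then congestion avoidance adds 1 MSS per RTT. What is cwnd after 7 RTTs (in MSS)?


RTT 0: cwnd = 1 MSS (initial)
RTT 1: cwnd = 2 MSS (slow start, doubled)
RTT 2: cwnd = 4 MSS (slow start, doubled)
RTT 3: cwnd = 8 MSS (slow start, doubled)
RTT 4: cwnd = 9 MSS (congestion avoidance, +1)
RTT 5: cwnd = 10 MSS (congestion avoidance, +1)
RTT 6: cwnd = 11 MSS (congestion avoidance, +1)
RTT 7: cwnd = 12 MSS (congestion avoidance, +1)

12


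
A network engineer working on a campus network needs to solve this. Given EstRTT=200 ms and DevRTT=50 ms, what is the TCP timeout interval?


Given: EstRTT = 200 ms, DevRTT = 50 ms
Timeout = EstRTT + 4 * DevRTT
4 * DevRTT = 4 * 50 = 200
Timeout = 200 + 200 = 400 ms

400


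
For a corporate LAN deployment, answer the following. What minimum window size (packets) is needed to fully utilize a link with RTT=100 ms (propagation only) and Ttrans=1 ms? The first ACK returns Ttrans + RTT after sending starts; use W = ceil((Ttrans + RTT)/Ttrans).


Given: Ttrans = 1 ms, RTT = 100 ms (= 2 * Tprop, Tprop = 50 ms)
Time until first ACK returns = Ttrans + RTT = 1 + 100 = 101 ms
Need W * Ttrans >= Ttrans + RTT  ->  W >= (Ttrans + RTT) / Ttrans
(Ttrans + RTT) / Ttrans = 101 / 1 = 101
W_min = ceil(101) = 101

101


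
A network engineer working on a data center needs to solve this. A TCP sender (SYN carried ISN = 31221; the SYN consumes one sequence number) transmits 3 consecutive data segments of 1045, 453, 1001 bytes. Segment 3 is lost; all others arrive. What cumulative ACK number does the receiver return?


SYN uses sequence number 31221; first data byte = ISN + 1 = 31222.
Segment 1: SEQ = 31222, len = 1045 B, covers [31222, 32266]
Segment 2: SEQ = 32267, len = 453 B, covers [32267, 32719]
Segment 3: SEQ = 32720, len = 1001 B, covers [32720, 33720] [LOST]
In-order data received: bytes [31222, 32719] (segments 1..2).
Segment 3 missing -> gap begins at byte 32720.
Cumulative ACK = next expected in-order byte = 31222 + 1045 + 453 = 32720

32720


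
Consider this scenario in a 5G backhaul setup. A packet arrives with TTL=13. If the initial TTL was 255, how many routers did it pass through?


Given: initial TTL = 255, received TTL = 13
Hops = initial TTL - received TTL
Hops = 255 - 13 = 242

242


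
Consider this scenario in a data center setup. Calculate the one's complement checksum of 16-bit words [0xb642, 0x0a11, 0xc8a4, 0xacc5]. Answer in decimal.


Given words: [0xb642, 0x0a11, 0xc8a4, 0xacc5]
Step 1: Sum all words
Raw sum = 46658 + 2577 + 51364 + 44229 = 144828
Step 2: Fold carry: (13756 + 2) = 13758
One's complement = ~13758 & 0xFFFF = 51777

51777


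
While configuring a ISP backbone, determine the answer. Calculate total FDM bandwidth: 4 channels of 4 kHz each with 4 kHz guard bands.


Given: 4 channels, 4 kHz each, guard = 4 kHz
Channel bandwidth = 4 * 4 = 16 kHz
Guard bands = 3 gaps * 4 kHz = 12 kHz
Total = 16 + 12 = 28 kHz

28


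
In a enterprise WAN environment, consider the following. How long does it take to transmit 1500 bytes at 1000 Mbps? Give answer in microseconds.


Given: packet = 1500 bytes, bandwidth = 1000 Mbps
Packet in bits = 1500 * 8 = 12000 bits
Bandwidth = 1000 * 10^6 = 1000000000 bps
Time = 12000 / 1000000000 seconds
Time in us = 12000 * 10^6 / 1000000000 = 12

12


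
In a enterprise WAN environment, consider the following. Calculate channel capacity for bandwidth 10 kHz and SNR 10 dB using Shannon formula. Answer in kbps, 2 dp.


Given: B = 10 kHz, SNR = 10 dB
SNR linear = 10^(10/10) = 10
1 + SNR = 11
log2(11) = 3.4594316186
C = 10 * 1000 * 3.4594316186 = 34594.3162 bps
C = 34.594316 kbps -> 34.59 kbps (2 dp)

34.59


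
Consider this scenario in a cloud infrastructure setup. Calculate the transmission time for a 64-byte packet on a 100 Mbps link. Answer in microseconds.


Given: packet = 64 bytes, bandwidth = 100 Mbps
Packet in bits = 64 * 8 = 512 bits
Bandwidth = 100 * 10^6 = 100000000 bps
Time = 512 / 100000000 seconds
Time in us = 512 * 10^6 / 100000000 = 5.12

5.12


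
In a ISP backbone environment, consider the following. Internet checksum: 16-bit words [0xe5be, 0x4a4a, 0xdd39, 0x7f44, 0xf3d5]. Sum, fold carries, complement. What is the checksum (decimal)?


Given words: [0xe5be, 0x4a4a, 0xdd39, 0x7f44, 0xf3d5]
Step 1: Sum all words
Raw sum = 58814 + 19018 + 56633 + 32580 + 62421 = 229466
Step 2: Fold carry: (32858 + 3) = 32861
One's complement = ~32861 & 0xFFFF = 32674

32674


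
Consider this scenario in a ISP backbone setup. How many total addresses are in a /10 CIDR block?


Given: CIDR prefix /10
Host bits = 32 - 10 = 22
Total addresses = 2^22 = 4194304

4194304


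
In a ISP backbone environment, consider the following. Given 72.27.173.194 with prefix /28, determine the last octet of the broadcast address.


Given: IP = 72.27.173.194, prefix = /28
Host bits = 32 - 28 = 4
Network last octet = 194 AND mask = 192
Host part size = 2^4 - 1 = 15
Broadcast last octet = 192 OR 15 = 207

207


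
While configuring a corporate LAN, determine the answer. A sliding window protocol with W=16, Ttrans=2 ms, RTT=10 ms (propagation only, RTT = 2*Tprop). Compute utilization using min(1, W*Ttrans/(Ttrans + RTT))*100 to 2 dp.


Given: W = 16, Ttrans = 2 ms, RTT = 10 ms (= 2 * Tprop, Tprop = 5 ms)
Cycle time = Ttrans + RTT = 2 + 10 = 12 ms (first packet sent until its ACK returns)
W * Ttrans = 16 * 2 = 32 ms of sending per cycle
W * Ttrans / (Ttrans + RTT) = 32 / 12 = 2.666667
U = min(1, 2.666667) = 1.000000
U% = 100.00%

100.00


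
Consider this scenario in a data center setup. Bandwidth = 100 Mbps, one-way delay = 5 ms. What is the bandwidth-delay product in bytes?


Given: bandwidth = 100 Mbps, delay = 5 ms
BDP in bits = 100 * 10^6 * 5 / 1000
BDP in bits = 500000
BDP in bytes = 500000 / 8 = 62500

62500


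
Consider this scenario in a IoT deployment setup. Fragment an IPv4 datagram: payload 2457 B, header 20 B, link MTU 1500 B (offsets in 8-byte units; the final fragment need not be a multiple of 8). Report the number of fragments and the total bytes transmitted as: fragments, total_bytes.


Max data per non-final fragment = floor((MTU - header)/8)*8 = floor((1500 - 20)/8)*8 = floor(1480/8)*8 = 1480 B
Final fragment needs no 8-byte alignment: it can carry up to MTU - header = 1480 B
Non-final fragments needed = ceil((payload - 1480) / 1480) = ceil(977/1480) = ceil(0.6601) = 1
Number of fragments = 1 + 1 = 2
Fragment sizes (data): 1 * 1480 B + 977 B (last, 977 <= 1480 OK)
Total bytes sent = payload + n_frags * header = 2457 + 2*20 = 2457 + 40 = 2497 B

2, 2497


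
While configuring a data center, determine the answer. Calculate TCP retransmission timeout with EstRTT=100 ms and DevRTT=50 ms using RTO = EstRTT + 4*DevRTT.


Given: EstRTT = 100 ms, DevRTT = 50 ms
Timeout = EstRTT + 4 * DevRTT
4 * DevRTT = 4 * 50 = 200
Timeout = 100 + 200 = 300 ms

300


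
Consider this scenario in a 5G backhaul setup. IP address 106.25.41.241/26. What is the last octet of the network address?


Given: IP = 106.25.41.241, prefix = /26
Subnet mask = 255.255.255.192
Last octet of IP: 241
Last octet of mask: 192
Network last octet = 241 AND 192 = 192

192


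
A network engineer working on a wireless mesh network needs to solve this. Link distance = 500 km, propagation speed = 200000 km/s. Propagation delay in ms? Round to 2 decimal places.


Given: distance = 500 km, speed = 200000 km/s
Delay = distance / speed = 500 / 200000 seconds
Delay in ms = 500 * 1000 / 200000
Delay = 2.5000 ms
Rounded to 2 dp = 2.50 ms

2.50


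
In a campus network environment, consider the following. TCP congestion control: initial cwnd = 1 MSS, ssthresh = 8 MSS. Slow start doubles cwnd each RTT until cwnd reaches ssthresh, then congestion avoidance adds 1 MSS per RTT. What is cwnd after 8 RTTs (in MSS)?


RTT 0: cwnd = 1 MSS (initial)
RTT 1: cwnd = 2 MSS (slow start, doubled)
RTT 2: cwnd = 4 MSS (slow start, doubled)
RTT 3: cwnd = 8 MSS (slow start, doubled)
RTT 4: cwnd = 9 MSS (congestion avoidance, +1)
RTT 5: cwnd = 10 MSS (congestion avoidance, +1)
RTT 6: cwnd = 11 MSS (congestion avoidance, +1)
RTT 7: cwnd = 12 MSS (congestion avoidance, +1)
RTT 8: cwnd = 13 MSS (congestion avoidance, +1)

13


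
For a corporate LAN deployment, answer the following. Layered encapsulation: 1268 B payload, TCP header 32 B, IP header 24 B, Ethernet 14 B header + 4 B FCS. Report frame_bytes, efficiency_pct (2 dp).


TCP segment = 1268 + 32 = 1300 B
IP packet = 1300 + 24 = 1324 B
Ethernet frame = 1324 + 14 + 4 = 1342 B
Efficiency = app / frame = 1268 / 1342 = 0.944858 = 94.4858% -> 94.49% (2 dp)

1342, 94.49


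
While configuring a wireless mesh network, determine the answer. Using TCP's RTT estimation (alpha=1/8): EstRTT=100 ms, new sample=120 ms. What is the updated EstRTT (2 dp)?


Given: EstRTT = 100 ms, SampleRTT = 120 ms, alpha = 1/8
New EstRTT = (1 - alpha) * EstRTT + alpha * SampleRTT
(7/8) * 100 = 87.5
(1/8) * 120 = 15
New EstRTT = 87.5 + 15 = 102.5 ms -> 102.50 ms (2 dp)

102.50


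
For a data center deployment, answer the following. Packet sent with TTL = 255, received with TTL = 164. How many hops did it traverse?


Given: initial TTL = 255, received TTL = 164
Hops = initial TTL - received TTL
Hops = 255 - 164 = 91

91


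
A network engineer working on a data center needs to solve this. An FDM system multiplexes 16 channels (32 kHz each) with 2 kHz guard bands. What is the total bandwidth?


Given: 16 channels, 32 kHz each, guard = 2 kHz
Channel bandwidth = 16 * 32 = 512 kHz
Guard bands = 15 gaps * 2 kHz = 30 kHz
Total = 512 + 30 = 542 kHz

542


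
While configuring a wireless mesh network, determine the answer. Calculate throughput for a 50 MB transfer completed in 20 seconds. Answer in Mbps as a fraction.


Given: file = 50 MB, time = 20 s
File in Mb = 50 * 8 = 400 Mb
Throughput = 400 / 20 Mbps
Throughput = 20 Mbps

20


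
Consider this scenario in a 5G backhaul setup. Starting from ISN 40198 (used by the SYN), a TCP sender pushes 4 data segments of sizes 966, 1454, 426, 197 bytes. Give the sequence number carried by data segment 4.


The SYN occupies sequence number ISN = 40198, so the first data byte is ISN + 1 = 40199.
SEQ of data segment i = (ISN + 1) + sum of payload sizes of segments 1..i-1.
Segment 1: SEQ = 40199, payload = 966 bytes
Segment 2: SEQ = 41165, payload = 1454 bytes
Segment 3: SEQ = 42619, payload = 426 bytes
Segment 4: SEQ = 43045, payload = 197 bytes
SEQ of segment 4 = 40199 + 966 + 1454 + 426 = 43045

43045


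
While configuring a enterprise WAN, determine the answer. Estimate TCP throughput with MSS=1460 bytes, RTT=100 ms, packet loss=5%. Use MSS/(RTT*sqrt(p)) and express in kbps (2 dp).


Given: MSS = 1460 bytes, RTT = 100 ms, loss = 5%
RTT in seconds = 100 / 1000 = 0.1
Loss rate = 5% = 0.05
sqrt(loss) = sqrt(0.05) = 0.223606797750
Throughput (bytes/s) = 1460 / (0.1 * 0.223606797750) = 65293.1849
Throughput (kbps) = 65293.1849 * 8 / 1000 = 522.345480 -> 522.35 kbps (2 dp)

522.35


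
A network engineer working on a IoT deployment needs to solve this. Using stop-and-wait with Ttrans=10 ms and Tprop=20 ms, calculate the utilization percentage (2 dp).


Given: Ttrans = 10 ms, Tprop = 20 ms
RTT = 2 * Tprop = 2 * 20 = 40 ms
U = Ttrans / (Ttrans + RTT)
U = 10 / (10 + 40)
U = 10 / 50 = 0.2
U% = 20.00%

20.00


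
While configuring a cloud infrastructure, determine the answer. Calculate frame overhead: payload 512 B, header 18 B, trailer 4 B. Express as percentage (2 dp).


Given: payload = 512 B, header = 18 B, trailer = 4 B
Overhead bytes = header + trailer = 18 + 4 = 22
Total frame = payload + overhead = 512 + 22 = 534
Overhead % = 22 / 534 * 100 = 4.1199% -> 4.12% (2 dp)

4.12


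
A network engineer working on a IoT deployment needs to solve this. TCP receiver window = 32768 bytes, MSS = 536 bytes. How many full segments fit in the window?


Given: RWND = 32768 bytes, MSS = 536 bytes
Full segments = floor(RWND / MSS)
Full segments = floor(32768 / 536)
Full segments = floor(61.1343) = 61

61


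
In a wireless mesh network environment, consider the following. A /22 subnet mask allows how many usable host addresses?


Given: subnet mask /22
Host bits = 32 - 22 = 10
Total addresses = 2^10 = 1024
Usable hosts = 1024 - 2 (network + broadcast) = 1022

1022


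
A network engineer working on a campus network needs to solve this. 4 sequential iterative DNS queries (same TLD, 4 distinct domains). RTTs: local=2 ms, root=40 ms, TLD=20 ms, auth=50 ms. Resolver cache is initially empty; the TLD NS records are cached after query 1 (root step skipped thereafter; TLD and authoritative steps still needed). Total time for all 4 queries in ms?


Lookup 1 (cold cache): local + root + TLD + auth = 2 + 40 + 20 + 50 = 112 ms
Lookups 2..4 (TLD NS cached -> skip root; new domain -> still ask TLD and auth): local + TLD + auth = 2 + 20 + 50 = 72 ms each
Remaining 3 lookups: 3 * 72 = 216 ms
Total = 112 + 216 = 328 ms

328


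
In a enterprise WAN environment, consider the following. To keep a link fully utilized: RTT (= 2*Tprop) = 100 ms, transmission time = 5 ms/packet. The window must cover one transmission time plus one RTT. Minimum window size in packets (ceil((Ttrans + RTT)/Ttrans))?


Given: Ttrans = 5 ms, RTT = 100 ms (= 2 * Tprop, Tprop = 50 ms)
Time until first ACK returns = Ttrans + RTT = 5 + 100 = 105 ms
Need W * Ttrans >= Ttrans + RTT  ->  W >= (Ttrans + RTT) / Ttrans
(Ttrans + RTT) / Ttrans = 105 / 5 = 21
W_min = ceil(21) = 21

21


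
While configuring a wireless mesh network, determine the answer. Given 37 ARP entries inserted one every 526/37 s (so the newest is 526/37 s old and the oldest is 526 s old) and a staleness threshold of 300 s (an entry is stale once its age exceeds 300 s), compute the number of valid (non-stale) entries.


Ages are k * 526/37 s for k = 1..37 (spacing = 14.2162 s).
Entry k is valid iff k * 526/37 <= 300 iff k <= 37 * 300 / 526 = 21.1027
n_valid = floor(21.1027) = 21
(n_stale = 37 - 21 = 16)

21


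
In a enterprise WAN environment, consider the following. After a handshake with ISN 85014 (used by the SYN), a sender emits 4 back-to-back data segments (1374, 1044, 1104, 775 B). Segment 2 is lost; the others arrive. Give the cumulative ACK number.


SYN uses sequence number 85014; first data byte = ISN + 1 = 85015.
Segment 1: SEQ = 85015, len = 1374 B, covers [85015, 86388]
Segment 2: SEQ = 86389, len = 1044 B, covers [86389, 87432] [LOST]
Segment 3: SEQ = 87433, len = 1104 B, covers [87433, 88536]
Segment 4: SEQ = 88537, len = 775 B, covers [88537, 89311]
In-order data received: bytes [85015, 86388] (segments 1..1).
Segment 2 missing -> gap begins at byte 86389; later segments buffered out of order.
Cumulative ACK = next expected in-order byte = 85015 + 1374 = 86389

86389


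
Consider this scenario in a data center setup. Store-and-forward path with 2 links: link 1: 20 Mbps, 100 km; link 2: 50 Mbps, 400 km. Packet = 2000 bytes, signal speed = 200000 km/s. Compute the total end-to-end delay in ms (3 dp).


Packet = 2000 bytes = 16000 bits. Store-and-forward: sum (t_trans + t_prop) per link.
Link 1: t_trans = 16000/(20*10^6) s = 0.8000 ms; t_prop = 100/200000 s = 0.5000 ms; subtotal = 1.3000 ms
Link 2: t_trans = 16000/(50*10^6) s = 0.3200 ms; t_prop = 400/200000 s = 2.0000 ms; subtotal = 2.3200 ms
End-to-end = 1.3000 + 2.3200 = 3.6200 ms -> 3.620 ms (3 dp)

3.620


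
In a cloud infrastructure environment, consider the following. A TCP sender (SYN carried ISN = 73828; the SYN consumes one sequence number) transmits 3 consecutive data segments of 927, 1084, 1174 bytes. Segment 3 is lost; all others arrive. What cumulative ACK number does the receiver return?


SYN uses sequence number 73828; first data byte = ISN + 1 = 73829.
Segment 1: SEQ = 73829, len = 927 B, covers [73829, 74755]
Segment 2: SEQ = 74756, len = 1084 B, covers [74756, 75839]
Segment 3: SEQ = 75840, len = 1174 B, covers [75840, 77013] [LOST]
In-order data received: bytes [73829, 75839] (segments 1..2).
Segment 3 missing -> gap begins at byte 75840.
Cumulative ACK = next expected in-order byte = 73829 + 927 + 1084 = 75840

75840


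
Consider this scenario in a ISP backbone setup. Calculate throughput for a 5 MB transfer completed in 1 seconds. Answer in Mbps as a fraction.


Given: file = 5 MB, time = 1 s
File in Mb = 5 * 8 = 40 Mb
Throughput = 40 / 1 Mbps
Throughput = 40 Mbps

40


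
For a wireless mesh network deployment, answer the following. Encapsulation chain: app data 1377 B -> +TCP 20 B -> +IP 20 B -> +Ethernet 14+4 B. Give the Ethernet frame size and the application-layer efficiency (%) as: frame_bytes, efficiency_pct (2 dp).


TCP segment = 1377 + 20 = 1397 B
IP packet = 1397 + 20 = 1417 B
Ethernet frame = 1417 + 14 + 4 = 1435 B
Efficiency = app / frame = 1377 / 1435 = 0.959582 = 95.9582% -> 95.96% (2 dp)

1435, 95.96


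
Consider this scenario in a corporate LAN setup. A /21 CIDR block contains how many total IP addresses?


Given: CIDR prefix /21
Host bits = 32 - 21 = 11
Total addresses = 2^11 = 2048

2048


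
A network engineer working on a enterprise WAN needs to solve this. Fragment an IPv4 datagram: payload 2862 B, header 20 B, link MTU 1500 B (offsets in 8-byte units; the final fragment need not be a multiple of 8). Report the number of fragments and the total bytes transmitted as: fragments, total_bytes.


Max data per non-final fragment = floor((MTU - header)/8)*8 = floor((1500 - 20)/8)*8 = floor(1480/8)*8 = 1480 B
Final fragment needs no 8-byte alignment: it can carry up to MTU - header = 1480 B
Non-final fragments needed = ceil((payload - 1480) / 1480) = ceil(1382/1480) = ceil(0.9338) = 1
Number of fragments = 1 + 1 = 2
Fragment sizes (data): 1 * 1480 B + 1382 B (last, 1382 <= 1480 OK)
Total bytes sent = payload + n_frags * header = 2862 + 2*20 = 2862 + 40 = 2902 B

2, 2902


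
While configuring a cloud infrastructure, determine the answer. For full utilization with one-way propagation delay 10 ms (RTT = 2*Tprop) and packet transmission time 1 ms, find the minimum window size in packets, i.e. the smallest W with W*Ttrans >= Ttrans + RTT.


Given: Ttrans = 1 ms, RTT = 20 ms (= 2 * Tprop, Tprop = 10 ms)
Time until first ACK returns = Ttrans + RTT = 1 + 20 = 21 ms
Need W * Ttrans >= Ttrans + RTT  ->  W >= (Ttrans + RTT) / Ttrans
(Ttrans + RTT) / Ttrans = 21 / 1 = 21
W_min = ceil(21) = 21

21


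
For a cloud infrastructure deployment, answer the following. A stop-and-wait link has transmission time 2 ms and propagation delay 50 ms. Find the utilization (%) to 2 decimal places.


Given: Ttrans = 2 ms, Tprop = 50 ms
RTT = 2 * Tprop = 2 * 50 = 100 ms
U = Ttrans / (Ttrans + RTT)
U = 2 / (2 + 100)
U = 2 / 102 = 0.019608
U% = 1.96%

1.96


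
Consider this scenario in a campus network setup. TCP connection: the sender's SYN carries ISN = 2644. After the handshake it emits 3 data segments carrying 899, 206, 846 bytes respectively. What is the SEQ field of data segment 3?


The SYN occupies sequence number ISN = 2644, so the first data byte is ISN + 1 = 2645.
SEQ of data segment i = (ISN + 1) + sum of payload sizes of segments 1..i-1.
Segment 1: SEQ = 2645, payload = 899 bytes
Segment 2: SEQ = 3544, payload = 206 bytes
Segment 3: SEQ = 3750, payload = 846 bytes
SEQ of segment 3 = 2645 + 899 + 206 = 3750

3750


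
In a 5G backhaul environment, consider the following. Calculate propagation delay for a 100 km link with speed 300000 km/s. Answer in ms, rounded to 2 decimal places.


Given: distance = 100 km, speed = 300000 km/s
Delay = distance / speed = 100 / 300000 seconds
Delay in ms = 100 * 1000 / 300000
Delay = 0.3333 ms
Rounded to 2 dp = 0.33 ms

0.33


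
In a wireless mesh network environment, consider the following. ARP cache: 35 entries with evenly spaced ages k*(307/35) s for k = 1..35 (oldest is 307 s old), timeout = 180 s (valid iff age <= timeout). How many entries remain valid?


Ages are k * 307/35 s for k = 1..35 (spacing = 8.7714 s).
Entry k is valid iff k * 307/35 <= 180 iff k <= 35 * 180 / 307 = 20.5212
n_valid = floor(20.5212) = 20
(n_stale = 35 - 20 = 15)

20


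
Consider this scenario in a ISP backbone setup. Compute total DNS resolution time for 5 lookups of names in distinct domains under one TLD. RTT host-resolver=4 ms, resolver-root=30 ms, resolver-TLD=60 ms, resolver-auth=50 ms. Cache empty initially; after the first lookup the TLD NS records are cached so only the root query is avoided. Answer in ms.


Lookup 1 (cold cache): local + root + TLD + auth = 4 + 30 + 60 + 50 = 144 ms
Lookups 2..5 (TLD NS cached -> skip root; new domain -> still ask TLD and auth): local + TLD + auth = 4 + 60 + 50 = 114 ms each
Remaining 4 lookups: 4 * 114 = 456 ms
Total = 144 + 456 = 600 ms

600


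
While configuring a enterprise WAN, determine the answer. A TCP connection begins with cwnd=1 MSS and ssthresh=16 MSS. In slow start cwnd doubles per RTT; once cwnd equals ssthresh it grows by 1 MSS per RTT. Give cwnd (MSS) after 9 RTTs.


RTT 0: cwnd = 1 MSS (initial)
RTT 1: cwnd = 2 MSS (slow start, doubled)
RTT 2: cwnd = 4 MSS (slow start, doubled)
RTT 3: cwnd = 8 MSS (slow start, doubled)
RTT 4: cwnd = 16 MSS (slow start, doubled)
RTT 5: cwnd = 17 MSS (congestion avoidance, +1)
RTT 6: cwnd = 18 MSS (congestion avoidance, +1)
RTT 7: cwnd = 19 MSS (congestion avoidance, +1)
RTT 8: cwnd = 20 MSS (congestion avoidance, +1)
RTT 9: cwnd = 21 MSS (congestion avoidance, +1)

21


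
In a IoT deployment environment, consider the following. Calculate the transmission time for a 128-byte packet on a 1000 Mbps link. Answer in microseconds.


Given: packet = 128 bytes, bandwidth = 1000 Mbps
Packet in bits = 128 * 8 = 1024 bits
Bandwidth = 1000 * 10^6 = 1000000000 bps
Time = 1024 / 1000000000 seconds
Time in us = 1024 * 10^6 / 1000000000 = 1.024

1.024


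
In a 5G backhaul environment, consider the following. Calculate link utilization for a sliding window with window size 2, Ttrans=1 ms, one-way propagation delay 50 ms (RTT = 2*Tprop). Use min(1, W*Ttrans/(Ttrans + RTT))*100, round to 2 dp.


Given: W = 2, Ttrans = 1 ms, RTT = 100 ms (= 2 * Tprop, Tprop = 50 ms)
Cycle time = Ttrans + RTT = 1 + 100 = 101 ms (first packet sent until its ACK returns)
W * Ttrans = 2 * 1 = 2 ms of sending per cycle
W * Ttrans / (Ttrans + RTT) = 2 / 101 = 0.019802
U = min(1, 0.019802) = 0.019802
U% = 1.98%

1.98


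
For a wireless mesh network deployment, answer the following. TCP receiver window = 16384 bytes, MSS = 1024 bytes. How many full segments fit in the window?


Given: RWND = 16384 bytes, MSS = 1024 bytes
Full segments = floor(RWND / MSS)
Full segments = floor(16384 / 1024)
Full segments = floor(16.0) = 16

16


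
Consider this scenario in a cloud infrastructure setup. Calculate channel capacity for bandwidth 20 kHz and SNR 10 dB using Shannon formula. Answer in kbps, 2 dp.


Given: B = 20 kHz, SNR = 10 dB
SNR linear = 10^(10/10) = 10
1 + SNR = 11
log2(11) = 3.4594316186
C = 20 * 1000 * 3.4594316186 = 69188.6324 bps
C = 69.188632 kbps -> 69.19 kbps (2 dp)

69.19


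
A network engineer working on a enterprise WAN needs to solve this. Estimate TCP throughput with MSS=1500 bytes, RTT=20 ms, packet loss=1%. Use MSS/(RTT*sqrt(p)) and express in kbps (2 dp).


Given: MSS = 1500 bytes, RTT = 20 ms, loss = 1%
RTT in seconds = 20 / 1000 = 0.02
Loss rate = 1% = 0.01
sqrt(loss) = sqrt(0.01) = 0.1
Throughput (bytes/s) = 1500 / (0.02 * 0.1) = 750000.0000
Throughput (kbps) = 750000.0000 * 8 / 1000 = 6000.000000 -> 6000.00 kbps (2 dp)

6000.00


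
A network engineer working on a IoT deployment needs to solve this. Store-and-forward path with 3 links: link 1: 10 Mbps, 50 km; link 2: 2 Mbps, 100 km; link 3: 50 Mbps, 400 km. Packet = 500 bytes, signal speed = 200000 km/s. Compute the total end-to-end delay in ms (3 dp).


Packet = 500 bytes = 4000 bits. Store-and-forward: sum (t_trans + t_prop) per link.
Link 1: t_trans = 4000/(10*10^6) s = 0.4000 ms; t_prop = 50/200000 s = 0.2500 ms; subtotal = 0.6500 ms
Link 2: t_trans = 4000/(2*10^6) s = 2.0000 ms; t_prop = 100/200000 s = 0.5000 ms; subtotal = 2.5000 ms
Link 3: t_trans = 4000/(50*10^6) s = 0.0800 ms; t_prop = 400/200000 s = 2.0000 ms; subtotal = 2.0800 ms
End-to-end = 0.6500 + 2.5000 + 2.0800 = 5.2300 ms -> 5.230 ms (3 dp)

5.230


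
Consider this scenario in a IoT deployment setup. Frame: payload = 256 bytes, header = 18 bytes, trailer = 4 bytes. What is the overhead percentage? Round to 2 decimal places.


Given: payload = 256 B, header = 18 B, trailer = 4 B
Overhead bytes = header + trailer = 18 + 4 = 22
Total frame = payload + overhead = 256 + 22 = 278
Overhead % = 22 / 278 * 100 = 7.9137% -> 7.91% (2 dp)

7.91


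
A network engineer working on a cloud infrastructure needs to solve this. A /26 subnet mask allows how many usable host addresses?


Given: subnet mask /26
Host bits = 32 - 26 = 6
Total addresses = 2^6 = 64
Usable hosts = 64 - 2 (network + broadcast) = 62

62


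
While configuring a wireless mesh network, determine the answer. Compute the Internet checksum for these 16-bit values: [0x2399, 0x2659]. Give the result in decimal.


Given words: [0x2399, 0x2659]
Step 1: Sum all words
Raw sum = 9113 + 9817 = 18930
One's complement = ~18930 & 0xFFFF = 46605

46605


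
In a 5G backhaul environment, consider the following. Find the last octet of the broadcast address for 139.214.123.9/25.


Given: IP = 139.214.123.9, prefix = /25
Host bits = 32 - 25 = 7
Network last octet = 9 AND mask = 0
Host part size = 2^7 - 1 = 127
Broadcast last octet = 0 OR 127 = 127

127


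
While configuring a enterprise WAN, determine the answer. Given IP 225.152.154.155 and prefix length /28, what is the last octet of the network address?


Given: IP = 225.152.154.155, prefix = /28
Subnet mask = 255.255.255.240
Last octet of IP: 155
Last octet of mask: 240
Network last octet = 155 AND 240 = 144

144


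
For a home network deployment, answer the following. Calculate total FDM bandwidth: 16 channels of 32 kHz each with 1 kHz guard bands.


Given: 16 channels, 32 kHz each, guard = 1 kHz
Channel bandwidth = 16 * 32 = 512 kHz
Guard bands = 15 gaps * 1 kHz = 15 kHz
Total = 512 + 15 = 527 kHz

527


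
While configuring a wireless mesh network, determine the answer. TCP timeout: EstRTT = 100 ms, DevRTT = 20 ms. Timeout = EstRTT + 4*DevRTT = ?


Given: EstRTT = 100 ms, DevRTT = 20 ms
Timeout = EstRTT + 4 * DevRTT
4 * DevRTT = 4 * 20 = 80
Timeout = 100 + 80 = 180 ms

180


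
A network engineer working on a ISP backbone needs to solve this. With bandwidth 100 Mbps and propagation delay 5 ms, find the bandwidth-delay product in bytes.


Given: bandwidth = 100 Mbps, delay = 5 ms
BDP in bits = 100 * 10^6 * 5 / 1000
BDP in bits = 500000
BDP in bytes = 500000 / 8 = 62500

62500


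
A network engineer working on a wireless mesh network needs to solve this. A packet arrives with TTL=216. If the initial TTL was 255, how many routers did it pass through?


Given: initial TTL = 255, received TTL = 216
Hops = initial TTL - received TTL
Hops = 255 - 216 = 39

39


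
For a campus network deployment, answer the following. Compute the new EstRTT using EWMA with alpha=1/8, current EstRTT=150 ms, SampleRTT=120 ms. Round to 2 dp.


Given: EstRTT = 150 ms, SampleRTT = 120 ms, alpha = 1/8
New EstRTT = (1 - alpha) * EstRTT + alpha * SampleRTT
(7/8) * 150 = 131.25
(1/8) * 120 = 15
New EstRTT = 131.25 + 15 = 146.25 ms -> 146.25 ms (2 dp)

146.25


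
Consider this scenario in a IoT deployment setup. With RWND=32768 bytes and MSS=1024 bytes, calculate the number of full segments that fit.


Given: RWND = 32768 bytes, MSS = 1024 bytes
Full segments = floor(RWND / MSS)
Full segments = floor(32768 / 1024)
Full segments = floor(32.0) = 32

32


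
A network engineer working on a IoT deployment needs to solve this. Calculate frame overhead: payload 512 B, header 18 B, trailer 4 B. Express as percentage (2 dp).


Given: payload = 512 B, header = 18 B, trailer = 4 B
Overhead bytes = header + trailer = 18 + 4 = 22
Total frame = payload + overhead = 512 + 22 = 534
Overhead % = 22 / 534 * 100 = 4.1199% -> 4.12% (2 dp)

4.12


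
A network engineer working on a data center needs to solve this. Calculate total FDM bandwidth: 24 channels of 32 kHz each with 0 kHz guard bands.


Given: 24 channels, 32 kHz each, guard = 0 kHz
Channel bandwidth = 24 * 32 = 768 kHz
Guard bands = 23 gaps * 0 kHz = 0 kHz
Total = 768 + 0 = 768 kHz

768


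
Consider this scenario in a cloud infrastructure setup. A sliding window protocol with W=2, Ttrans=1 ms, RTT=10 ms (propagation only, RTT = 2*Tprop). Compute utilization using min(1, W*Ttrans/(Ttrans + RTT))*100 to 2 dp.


Given: W = 2, Ttrans = 1 ms, RTT = 10 ms (= 2 * Tprop, Tprop = 5 ms)
Cycle time = Ttrans + RTT = 1 + 10 = 11 ms (first packet sent until its ACK returns)
W * Ttrans = 2 * 1 = 2 ms of sending per cycle
W * Ttrans / (Ttrans + RTT) = 2 / 11 = 0.181818
U = min(1, 0.181818) = 0.181818
U% = 18.18%

18.18


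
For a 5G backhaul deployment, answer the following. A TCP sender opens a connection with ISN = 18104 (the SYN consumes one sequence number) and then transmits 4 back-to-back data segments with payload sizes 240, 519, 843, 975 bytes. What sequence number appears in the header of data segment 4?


The SYN occupies sequence number ISN = 18104, so the first data byte is ISN + 1 = 18105.
SEQ of data segment i = (ISN + 1) + sum of payload sizes of segments 1..i-1.
Segment 1: SEQ = 18105, payload = 240 bytes
Segment 2: SEQ = 18345, payload = 519 bytes
Segment 3: SEQ = 18864, payload = 843 bytes
Segment 4: SEQ = 19707, payload = 975 bytes
SEQ of segment 4 = 18105 + 240 + 519 + 843 = 19707

19707


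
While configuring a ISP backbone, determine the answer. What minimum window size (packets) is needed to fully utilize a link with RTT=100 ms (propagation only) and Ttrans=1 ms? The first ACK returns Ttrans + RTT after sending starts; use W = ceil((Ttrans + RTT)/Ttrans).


Given: Ttrans = 1 ms, RTT = 100 ms (= 2 * Tprop, Tprop = 50 ms)
Time until first ACK returns = Ttrans + RTT = 1 + 100 = 101 ms
Need W * Ttrans >= Ttrans + RTT  ->  W >= (Ttrans + RTT) / Ttrans
(Ttrans + RTT) / Ttrans = 101 / 1 = 101
W_min = ceil(101) = 101

101


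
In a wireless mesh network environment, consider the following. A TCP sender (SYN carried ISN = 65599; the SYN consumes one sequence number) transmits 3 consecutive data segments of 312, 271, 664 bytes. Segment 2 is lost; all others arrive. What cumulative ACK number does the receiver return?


SYN uses sequence number 65599; first data byte = ISN + 1 = 65600.
Segment 1: SEQ = 65600, len = 312 B, covers [65600, 65911]
Segment 2: SEQ = 65912, len = 271 B, covers [65912, 66182] [LOST]
Segment 3: SEQ = 66183, len = 664 B, covers [66183, 66846]
In-order data received: bytes [65600, 65911] (segments 1..1).
Segment 2 missing -> gap begins at byte 65912; later segments buffered out of order.
Cumulative ACK = next expected in-order byte = 65600 + 312 = 65912

65912


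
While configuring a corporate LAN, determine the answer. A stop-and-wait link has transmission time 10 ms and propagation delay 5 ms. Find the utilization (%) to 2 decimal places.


Given: Ttrans = 10 ms, Tprop = 5 ms
RTT = 2 * Tprop = 2 * 5 = 10 ms
U = Ttrans / (Ttrans + RTT)
U = 10 / (10 + 10)
U = 10 / 20 = 0.5
U% = 50.00%

50.00


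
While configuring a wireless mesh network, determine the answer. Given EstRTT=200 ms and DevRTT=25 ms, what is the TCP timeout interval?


Given: EstRTT = 200 ms, DevRTT = 25 ms
Timeout = EstRTT + 4 * DevRTT
4 * DevRTT = 4 * 25 = 100
Timeout = 200 + 100 = 300 ms

300


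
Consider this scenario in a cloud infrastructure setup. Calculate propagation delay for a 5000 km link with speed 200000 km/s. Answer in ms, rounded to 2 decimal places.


Given: distance = 5000 km, speed = 200000 km/s
Delay = distance / speed = 5000 / 200000 seconds
Delay in ms = 5000 * 1000 / 200000
Delay = 25.0000 ms
Rounded to 2 dp = 25.00 ms

25.00


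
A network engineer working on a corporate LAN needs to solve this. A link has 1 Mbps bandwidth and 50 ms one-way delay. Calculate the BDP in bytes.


Given: bandwidth = 1 Mbps, delay = 50 ms
BDP in bits = 1 * 10^6 * 50 / 1000
BDP in bits = 50000
BDP in bytes = 50000 / 8 = 6250

6250


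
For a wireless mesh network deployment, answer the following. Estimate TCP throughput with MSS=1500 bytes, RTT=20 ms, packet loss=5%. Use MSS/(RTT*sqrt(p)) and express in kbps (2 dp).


Given: MSS = 1500 bytes, RTT = 20 ms, loss = 5%
RTT in seconds = 20 / 1000 = 0.02
Loss rate = 5% = 0.05
sqrt(loss) = sqrt(0.05) = 0.223606797750
Throughput (bytes/s) = 1500 / (0.02 * 0.223606797750) = 335410.1966
Throughput (kbps) = 335410.1966 * 8 / 1000 = 2683.281573 -> 2683.28 kbps (2 dp)

2683.28


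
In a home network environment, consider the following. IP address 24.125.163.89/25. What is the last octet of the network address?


Given: IP = 24.125.163.89, prefix = /25
Subnet mask = 255.255.255.128
Last octet of IP: 89
Last octet of mask: 128
Network last octet = 89 AND 128 = 0

0


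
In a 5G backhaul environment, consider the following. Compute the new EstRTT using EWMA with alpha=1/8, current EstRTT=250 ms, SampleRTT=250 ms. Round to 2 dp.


Given: EstRTT = 250 ms, SampleRTT = 250 ms, alpha = 1/8
New EstRTT = (1 - alpha) * EstRTT + alpha * SampleRTT
(7/8) * 250 = 218.75
(1/8) * 250 = 31.25
New EstRTT = 218.75 + 31.25 = 250 ms -> 250.00 ms (2 dp)

250.00


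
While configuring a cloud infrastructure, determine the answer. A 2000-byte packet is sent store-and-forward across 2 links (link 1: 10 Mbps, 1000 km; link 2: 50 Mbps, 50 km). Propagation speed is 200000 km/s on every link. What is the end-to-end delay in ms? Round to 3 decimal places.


Packet = 2000 bytes = 16000 bits. Store-and-forward: sum (t_trans + t_prop) per link.
Link 1: t_trans = 16000/(10*10^6) s = 1.6000 ms; t_prop = 1000/200000 s = 5.0000 ms; subtotal = 6.6000 ms
Link 2: t_trans = 16000/(50*10^6) s = 0.3200 ms; t_prop = 50/200000 s = 0.2500 ms; subtotal = 0.5700 ms
End-to-end = 6.6000 + 0.5700 = 7.1700 ms -> 7.170 ms (3 dp)

7.170


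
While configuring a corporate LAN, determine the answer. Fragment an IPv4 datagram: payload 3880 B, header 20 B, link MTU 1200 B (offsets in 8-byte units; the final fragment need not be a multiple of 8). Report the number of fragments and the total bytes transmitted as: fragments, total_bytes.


Max data per non-final fragment = floor((MTU - header)/8)*8 = floor((1200 - 20)/8)*8 = floor(1180/8)*8 = 1176 B
Final fragment needs no 8-byte alignment: it can carry up to MTU - header = 1180 B
Non-final fragments needed = ceil((payload - 1180) / 1176) = ceil(2700/1176) = ceil(2.2959) = 3
Number of fragments = 3 + 1 = 4
Fragment sizes (data): 3 * 1176 B + 352 B (last, 352 <= 1180 OK)
Total bytes sent = payload + n_frags * header = 3880 + 4*20 = 3880 + 80 = 3960 B

4, 3960


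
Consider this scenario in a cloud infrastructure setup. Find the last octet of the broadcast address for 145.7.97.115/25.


Given: IP = 145.7.97.115, prefix = /25
Host bits = 32 - 25 = 7
Network last octet = 115 AND mask = 0
Host part size = 2^7 - 1 = 127
Broadcast last octet = 0 OR 127 = 127

127


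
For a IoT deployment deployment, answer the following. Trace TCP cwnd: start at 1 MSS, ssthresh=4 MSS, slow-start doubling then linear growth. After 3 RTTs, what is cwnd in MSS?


RTT 0: cwnd = 1 MSS (initial)
RTT 1: cwnd = 2 MSS (slow start, doubled)
RTT 2: cwnd = 4 MSS (slow start, doubled)
RTT 3: cwnd = 5 MSS (congestion avoidance, +1)

5


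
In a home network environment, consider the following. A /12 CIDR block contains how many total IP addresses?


Given: CIDR prefix /12
Host bits = 32 - 12 = 20
Total addresses = 2^20 = 1048576

1048576


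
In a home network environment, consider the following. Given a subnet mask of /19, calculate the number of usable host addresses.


Given: subnet mask /19
Host bits = 32 - 19 = 13
Total addresses = 2^13 = 8192
Usable hosts = 8192 - 2 (network + broadcast) = 8190

8190


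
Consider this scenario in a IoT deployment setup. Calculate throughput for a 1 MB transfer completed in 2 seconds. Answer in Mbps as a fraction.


Given: file = 1 MB, time = 2 s
File in Mb = 1 * 8 = 8 Mb
Throughput = 8 / 2 Mbps
Throughput = 4 Mbps

4


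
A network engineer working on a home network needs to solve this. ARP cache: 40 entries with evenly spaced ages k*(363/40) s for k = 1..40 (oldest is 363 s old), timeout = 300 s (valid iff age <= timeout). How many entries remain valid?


Ages are k * 363/40 s for k = 1..40 (spacing = 9.0750 s).
Entry k is valid iff k * 363/40 <= 300 iff k <= 40 * 300 / 363 = 33.0579
n_valid = floor(33.0579) = 33
(n_stale = 40 - 33 = 7)

33


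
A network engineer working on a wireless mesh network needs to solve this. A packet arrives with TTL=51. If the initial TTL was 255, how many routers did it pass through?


Given: initial TTL = 255, received TTL = 51
Hops = initial TTL - received TTL
Hops = 255 - 51 = 204

204


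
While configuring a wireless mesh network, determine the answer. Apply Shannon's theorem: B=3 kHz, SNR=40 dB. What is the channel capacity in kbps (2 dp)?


Given: B = 3 kHz, SNR = 40 dB
SNR linear = 10^(40/10) = 10000
1 + SNR = 10001
log2(10001) = 13.2878566418
C = 3 * 1000 * 13.2878566418 = 39863.5699 bps
C = 39.863570 kbps -> 39.86 kbps (2 dp)

39.86


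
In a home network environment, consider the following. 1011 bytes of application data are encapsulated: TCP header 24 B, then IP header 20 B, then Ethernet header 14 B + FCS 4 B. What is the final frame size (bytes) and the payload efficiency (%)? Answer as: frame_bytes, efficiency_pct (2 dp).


TCP segment = 1011 + 24 = 1035 B
IP packet = 1035 + 20 = 1055 B
Ethernet frame = 1055 + 14 + 4 = 1073 B
Efficiency = app / frame = 1011 / 1073 = 0.942218 = 94.2218% -> 94.22% (2 dp)

1073, 94.22


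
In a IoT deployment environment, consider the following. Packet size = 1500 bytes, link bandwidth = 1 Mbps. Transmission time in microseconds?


Given: packet = 1500 bytes, bandwidth = 1 Mbps
Packet in bits = 1500 * 8 = 12000 bits
Bandwidth = 1 * 10^6 = 1000000 bps
Time = 12000 / 1000000 seconds
Time in us = 12000 * 10^6 / 1000000 = 12000

12000
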